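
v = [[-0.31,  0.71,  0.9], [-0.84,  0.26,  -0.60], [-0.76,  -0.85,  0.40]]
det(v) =1.509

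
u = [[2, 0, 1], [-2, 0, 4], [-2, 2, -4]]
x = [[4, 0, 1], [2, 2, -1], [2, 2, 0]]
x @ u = [[6, 2, 0], [2, -2, 14], [0, 0, 10]]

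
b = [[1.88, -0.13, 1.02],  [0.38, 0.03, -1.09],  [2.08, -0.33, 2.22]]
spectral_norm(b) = 3.72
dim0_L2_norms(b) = [2.83, 0.36, 2.68]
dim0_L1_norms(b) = [4.34, 0.49, 4.33]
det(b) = -0.34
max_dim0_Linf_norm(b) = 2.22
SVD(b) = [[-0.56,-0.45,-0.70],[0.13,-0.88,0.46],[-0.82,0.17,0.55]] @ diag([3.7198284231250263, 1.20248097048433, 0.07560435261444245]) @ [[-0.73, 0.09, -0.68], [-0.68, -0.02, 0.73], [-0.05, -1.0, -0.08]]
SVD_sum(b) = [[1.51, -0.19, 1.41], [-0.34, 0.04, -0.32], [2.22, -0.28, 2.07]] + [[0.37, 0.01, -0.39], [0.72, 0.02, -0.77], [-0.14, -0.0, 0.15]] + [[0.00,  0.05,  0.0], [-0.0,  -0.03,  -0.00], [-0.00,  -0.04,  -0.0]]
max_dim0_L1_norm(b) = 4.34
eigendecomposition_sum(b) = [[1.49, -0.17, 1.25],[-0.58, 0.07, -0.49],[2.41, -0.28, 2.03]] + [[0.39, 0.04, -0.23], [0.82, 0.08, -0.49], [-0.35, -0.04, 0.21]] + [[-0.0, 0.00, 0.00], [0.14, -0.12, -0.12], [0.02, -0.02, -0.02]]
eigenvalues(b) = [3.58, 0.68, -0.14]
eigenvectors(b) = [[-0.51, -0.40, 0.01], [0.2, -0.84, -0.99], [-0.83, 0.36, -0.15]]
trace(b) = 4.13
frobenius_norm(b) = 3.91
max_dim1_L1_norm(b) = 4.63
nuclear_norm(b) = 5.00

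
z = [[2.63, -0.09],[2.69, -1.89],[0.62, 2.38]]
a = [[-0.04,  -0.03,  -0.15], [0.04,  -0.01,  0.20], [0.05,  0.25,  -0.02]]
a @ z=[[-0.28, -0.3],[0.20, 0.49],[0.79, -0.52]]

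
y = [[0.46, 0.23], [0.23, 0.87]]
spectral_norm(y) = 0.97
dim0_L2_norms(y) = [0.51, 0.9]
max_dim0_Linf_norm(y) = 0.87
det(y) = 0.35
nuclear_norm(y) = 1.33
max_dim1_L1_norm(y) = 1.1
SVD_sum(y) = [[0.16, 0.36], [0.36, 0.81]] + [[0.3, -0.13], [-0.13, 0.06]]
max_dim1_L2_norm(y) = 0.9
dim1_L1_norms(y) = [0.69, 1.1]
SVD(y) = [[0.41, 0.91], [0.91, -0.41]] @ diag([0.9730990100600779, 0.3569009899399221]) @ [[0.41, 0.91], [0.91, -0.41]]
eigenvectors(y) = [[-0.91,  -0.41], [0.41,  -0.91]]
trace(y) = 1.33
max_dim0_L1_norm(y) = 1.1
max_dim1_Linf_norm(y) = 0.87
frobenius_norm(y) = 1.04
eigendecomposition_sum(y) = [[0.3, -0.13], [-0.13, 0.06]] + [[0.16, 0.36],[0.36, 0.81]]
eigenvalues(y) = [0.36, 0.97]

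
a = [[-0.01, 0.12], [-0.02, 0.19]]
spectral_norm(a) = 0.23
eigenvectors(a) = [[-0.99, -0.54], [-0.11, -0.84]]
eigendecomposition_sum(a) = [[0.0, -0.00],[0.0, -0.00]] + [[-0.01, 0.12], [-0.02, 0.19]]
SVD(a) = [[-0.53, -0.85], [-0.85, 0.53]] @ diag([0.22582094138490325, 0.002214143634924313]) @ [[0.10, -1.00], [-1.0, -0.10]]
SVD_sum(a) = [[-0.01,0.12], [-0.02,0.19]] + [[0.0, 0.0],[-0.0, -0.00]]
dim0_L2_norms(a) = [0.02, 0.22]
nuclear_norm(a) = 0.23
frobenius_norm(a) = 0.23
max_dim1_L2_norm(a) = 0.19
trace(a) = 0.18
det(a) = 0.00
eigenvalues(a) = [0.0, 0.18]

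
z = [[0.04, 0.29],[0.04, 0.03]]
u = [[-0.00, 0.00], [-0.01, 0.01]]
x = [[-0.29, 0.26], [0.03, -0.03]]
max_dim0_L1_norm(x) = 0.32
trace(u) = 0.01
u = z @ x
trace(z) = 0.07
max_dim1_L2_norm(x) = 0.39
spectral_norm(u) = 0.01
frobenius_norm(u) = 0.01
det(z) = -0.01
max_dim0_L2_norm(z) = 0.29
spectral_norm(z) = 0.29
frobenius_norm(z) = 0.30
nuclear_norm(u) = 0.01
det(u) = 0.00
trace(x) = -0.32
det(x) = 0.00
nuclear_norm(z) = 0.33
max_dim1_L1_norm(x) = 0.55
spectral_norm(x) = 0.39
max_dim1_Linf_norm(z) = 0.29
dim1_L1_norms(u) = [0.0, 0.02]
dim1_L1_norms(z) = [0.33, 0.07]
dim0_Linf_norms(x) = [0.29, 0.26]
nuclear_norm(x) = 0.39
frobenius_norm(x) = 0.39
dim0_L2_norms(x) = [0.29, 0.26]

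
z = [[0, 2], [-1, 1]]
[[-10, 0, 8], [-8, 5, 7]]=z @ [[3, -5, -3], [-5, 0, 4]]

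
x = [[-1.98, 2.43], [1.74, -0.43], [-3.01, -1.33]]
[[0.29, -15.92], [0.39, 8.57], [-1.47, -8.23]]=x @ [[0.32,4.14], [0.38,-3.18]]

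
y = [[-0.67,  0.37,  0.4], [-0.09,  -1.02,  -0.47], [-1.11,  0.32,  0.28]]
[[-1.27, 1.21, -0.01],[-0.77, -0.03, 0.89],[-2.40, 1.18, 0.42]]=y @[[2.39, -0.65, -0.7], [0.29, -1.39, -0.46], [0.56, 3.21, -0.76]]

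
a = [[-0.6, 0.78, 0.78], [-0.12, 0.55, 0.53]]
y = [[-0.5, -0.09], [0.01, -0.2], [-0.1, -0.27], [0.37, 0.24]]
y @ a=[[0.31, -0.44, -0.44], [0.02, -0.10, -0.1], [0.09, -0.23, -0.22], [-0.25, 0.42, 0.42]]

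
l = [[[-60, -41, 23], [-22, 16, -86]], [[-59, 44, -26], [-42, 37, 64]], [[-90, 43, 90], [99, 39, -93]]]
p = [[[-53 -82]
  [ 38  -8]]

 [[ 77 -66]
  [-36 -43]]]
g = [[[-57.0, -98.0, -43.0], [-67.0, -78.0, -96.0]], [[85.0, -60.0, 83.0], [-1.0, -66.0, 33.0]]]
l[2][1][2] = -93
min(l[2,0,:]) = -90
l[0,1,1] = 16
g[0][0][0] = -57.0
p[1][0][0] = 77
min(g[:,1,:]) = -96.0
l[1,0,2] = -26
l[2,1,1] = 39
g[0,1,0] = -67.0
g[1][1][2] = 33.0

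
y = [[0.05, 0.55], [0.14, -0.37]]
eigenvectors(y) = [[0.97, -0.7], [0.24, 0.71]]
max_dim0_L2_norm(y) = 0.66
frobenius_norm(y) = 0.68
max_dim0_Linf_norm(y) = 0.55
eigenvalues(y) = [0.19, -0.51]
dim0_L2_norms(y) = [0.15, 0.66]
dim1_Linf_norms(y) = [0.55, 0.37]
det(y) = -0.10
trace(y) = -0.32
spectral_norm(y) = 0.66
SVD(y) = [[-0.82, 0.57], [0.57, 0.82]] @ diag([0.6639354330140047, 0.14383928805617094]) @ [[0.06, -1.0], [1.00, 0.06]]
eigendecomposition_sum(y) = [[0.15, 0.15], [0.04, 0.04]] + [[-0.1, 0.4], [0.1, -0.41]]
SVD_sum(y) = [[-0.03, 0.55], [0.02, -0.38]] + [[0.08, 0.00], [0.12, 0.01]]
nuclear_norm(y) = 0.81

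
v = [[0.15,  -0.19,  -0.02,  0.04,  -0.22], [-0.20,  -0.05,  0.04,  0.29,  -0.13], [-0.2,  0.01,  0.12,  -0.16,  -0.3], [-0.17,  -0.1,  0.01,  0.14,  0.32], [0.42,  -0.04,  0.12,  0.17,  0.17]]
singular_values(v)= [0.63, 0.49, 0.38, 0.18, 0.15]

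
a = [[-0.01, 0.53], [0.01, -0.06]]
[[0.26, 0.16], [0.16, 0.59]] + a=[[0.25,0.69], [0.17,0.53]]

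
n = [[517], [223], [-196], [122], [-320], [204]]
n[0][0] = 517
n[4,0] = -320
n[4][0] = -320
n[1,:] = [223]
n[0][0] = 517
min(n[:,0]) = -320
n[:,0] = [517, 223, -196, 122, -320, 204]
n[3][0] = 122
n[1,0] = 223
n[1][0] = 223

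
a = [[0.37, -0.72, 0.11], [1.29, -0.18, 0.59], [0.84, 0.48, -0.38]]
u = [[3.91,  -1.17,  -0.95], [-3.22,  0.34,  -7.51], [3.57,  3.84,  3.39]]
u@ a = [[-0.86, -3.06, 0.10], [-7.06, -1.35, 2.70], [9.12, -1.63, 1.37]]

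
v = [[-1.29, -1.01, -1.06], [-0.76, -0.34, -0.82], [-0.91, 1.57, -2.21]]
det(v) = -0.09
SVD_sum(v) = [[-0.60,0.34,-1.02],[-0.47,0.26,-0.79],[-1.33,0.74,-2.24]] + [[-0.68, -1.35, -0.04], [-0.30, -0.6, -0.02], [0.42, 0.83, 0.03]] + [[-0.01, 0.00, 0.0], [0.01, -0.01, -0.01], [-0.0, 0.0, 0.0]]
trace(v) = -3.84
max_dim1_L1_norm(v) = 4.69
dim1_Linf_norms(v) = [1.29, 0.82, 2.21]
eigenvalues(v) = [-0.03, -2.28, -1.53]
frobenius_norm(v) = 3.65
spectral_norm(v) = 3.12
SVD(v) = [[-0.39, -0.80, -0.46], [-0.31, -0.35, 0.88], [-0.87, 0.49, -0.11]] @ diag([3.1230347734563315, 1.8965492122767913, 0.015965249601622083]) @ [[0.49, -0.27, 0.83], [0.45, 0.89, 0.03], [0.75, -0.36, -0.56]]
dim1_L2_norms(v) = [1.95, 1.17, 2.86]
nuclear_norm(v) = 5.04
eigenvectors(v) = [[0.75, -0.82, -0.88], [-0.35, -0.46, -0.42], [-0.56, -0.33, 0.2]]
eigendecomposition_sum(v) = [[-0.02, 0.03, -0.00], [0.01, -0.01, 0.0], [0.01, -0.02, 0.00]] + [[-1.92, 2.14, -3.88],  [-1.08, 1.2, -2.18],  [-0.77, 0.86, -1.56]] + [[0.65,-3.18,2.83], [0.31,-1.52,1.36], [-0.15,0.73,-0.65]]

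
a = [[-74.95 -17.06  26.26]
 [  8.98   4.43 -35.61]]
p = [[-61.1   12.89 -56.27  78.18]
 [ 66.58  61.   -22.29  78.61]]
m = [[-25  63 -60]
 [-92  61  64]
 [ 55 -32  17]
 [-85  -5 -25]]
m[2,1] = -32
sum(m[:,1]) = 87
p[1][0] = 66.58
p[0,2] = -56.27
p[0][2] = -56.27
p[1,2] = -22.29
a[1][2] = -35.61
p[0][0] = -61.1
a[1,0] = 8.98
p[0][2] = -56.27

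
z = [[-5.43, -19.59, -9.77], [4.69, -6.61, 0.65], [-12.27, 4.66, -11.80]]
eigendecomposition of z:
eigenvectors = [[0.38+0.00j, 0.60+0.23j, (0.6-0.23j)], [(-0.21+0j), (0.32-0.21j), (0.32+0.21j)], [(0.9+0j), (-0.66+0j), -0.66-0.00j]]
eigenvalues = [(-18.01+0j), (-2.91+5.79j), (-2.91-5.79j)]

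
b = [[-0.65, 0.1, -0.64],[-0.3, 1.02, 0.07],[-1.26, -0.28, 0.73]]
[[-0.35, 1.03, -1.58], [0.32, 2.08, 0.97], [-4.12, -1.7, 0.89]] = b @ [[2.17,0.08,0.38], [1.05,2.16,0.91], [-1.49,-1.36,2.22]]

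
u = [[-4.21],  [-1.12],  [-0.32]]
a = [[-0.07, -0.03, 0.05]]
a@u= [[0.31]]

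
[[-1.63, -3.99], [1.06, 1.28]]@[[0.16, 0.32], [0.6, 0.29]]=[[-2.65, -1.68], [0.94, 0.71]]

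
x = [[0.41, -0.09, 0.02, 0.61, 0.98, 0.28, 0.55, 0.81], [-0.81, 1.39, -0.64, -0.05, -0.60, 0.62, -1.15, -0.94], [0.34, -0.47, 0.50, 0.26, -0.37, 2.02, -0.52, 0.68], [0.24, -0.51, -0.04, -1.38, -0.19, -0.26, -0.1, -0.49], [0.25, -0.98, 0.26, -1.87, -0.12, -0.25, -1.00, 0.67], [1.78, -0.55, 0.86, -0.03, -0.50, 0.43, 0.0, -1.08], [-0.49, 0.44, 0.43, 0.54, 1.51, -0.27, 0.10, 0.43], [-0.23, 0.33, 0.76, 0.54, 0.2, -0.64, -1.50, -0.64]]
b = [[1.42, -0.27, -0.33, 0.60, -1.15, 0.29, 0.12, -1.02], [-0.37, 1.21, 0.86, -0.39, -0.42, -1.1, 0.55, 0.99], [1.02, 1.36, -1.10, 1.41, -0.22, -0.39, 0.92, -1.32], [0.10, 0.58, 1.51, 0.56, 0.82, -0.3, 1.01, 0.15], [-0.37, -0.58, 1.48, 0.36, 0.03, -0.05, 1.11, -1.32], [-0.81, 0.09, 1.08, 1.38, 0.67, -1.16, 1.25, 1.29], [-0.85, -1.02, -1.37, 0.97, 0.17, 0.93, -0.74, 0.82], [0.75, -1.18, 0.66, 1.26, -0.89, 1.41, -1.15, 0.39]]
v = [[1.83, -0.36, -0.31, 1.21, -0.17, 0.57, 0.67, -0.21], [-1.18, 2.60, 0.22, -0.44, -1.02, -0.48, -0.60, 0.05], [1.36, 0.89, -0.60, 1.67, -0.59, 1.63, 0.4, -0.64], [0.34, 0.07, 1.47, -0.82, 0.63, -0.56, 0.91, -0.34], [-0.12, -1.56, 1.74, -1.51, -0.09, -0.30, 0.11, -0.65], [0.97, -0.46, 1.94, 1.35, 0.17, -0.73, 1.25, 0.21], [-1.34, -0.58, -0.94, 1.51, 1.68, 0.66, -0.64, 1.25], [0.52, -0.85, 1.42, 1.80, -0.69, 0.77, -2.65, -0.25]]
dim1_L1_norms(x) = [3.75, 6.2, 5.16, 3.21, 5.4, 5.23, 4.21, 4.84]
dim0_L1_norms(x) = [4.55, 4.76, 3.51, 5.28, 4.47, 4.77, 4.92, 5.74]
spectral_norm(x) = 3.24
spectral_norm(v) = 4.64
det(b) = -40.36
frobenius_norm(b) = 7.30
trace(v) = 1.30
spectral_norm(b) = 4.39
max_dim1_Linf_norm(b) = 1.51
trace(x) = 0.69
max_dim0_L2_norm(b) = 3.16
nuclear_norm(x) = 14.65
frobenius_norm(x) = 6.02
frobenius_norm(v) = 8.49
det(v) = -40.43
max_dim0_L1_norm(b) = 8.39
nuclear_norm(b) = 17.48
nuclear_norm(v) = 20.20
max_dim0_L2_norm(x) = 2.54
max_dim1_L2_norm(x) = 2.47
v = b + x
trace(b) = 0.61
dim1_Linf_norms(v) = [1.83, 2.6, 1.67, 1.47, 1.74, 1.94, 1.68, 2.65]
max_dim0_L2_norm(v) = 3.84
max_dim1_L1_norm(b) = 7.74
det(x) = -9.16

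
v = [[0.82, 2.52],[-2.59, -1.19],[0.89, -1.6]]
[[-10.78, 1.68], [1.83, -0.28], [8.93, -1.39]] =v @[[1.48, -0.23], [-4.76, 0.74]]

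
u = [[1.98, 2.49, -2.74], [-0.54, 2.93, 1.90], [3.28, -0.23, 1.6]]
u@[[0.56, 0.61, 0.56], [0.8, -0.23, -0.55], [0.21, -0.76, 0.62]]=[[2.53, 2.72, -1.96], [2.44, -2.45, -0.74], [1.99, 0.84, 2.96]]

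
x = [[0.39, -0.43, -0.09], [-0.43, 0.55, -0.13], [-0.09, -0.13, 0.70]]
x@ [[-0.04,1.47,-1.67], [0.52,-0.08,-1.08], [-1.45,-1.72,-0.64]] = [[-0.11, 0.76, -0.13], [0.49, -0.45, 0.21], [-1.08, -1.33, -0.16]]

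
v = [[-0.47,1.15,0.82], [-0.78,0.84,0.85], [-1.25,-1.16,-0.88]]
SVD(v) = [[-0.58, 0.37, -0.72], [-0.48, 0.56, 0.67], [0.66, 0.74, -0.15]] @ diag([2.352264763172441, 1.542978783755792, 0.14445399550306345]) @ [[-0.07, -0.78, -0.62], [-1.00, 0.03, 0.08], [0.05, -0.63, 0.78]]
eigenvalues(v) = [(-0.13+1.45j), (-0.13-1.45j), (-0.25+0j)]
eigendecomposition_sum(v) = [[(-0.22+0.61j),(0.56+0.13j),0.42+0.01j], [-0.48+0.49j,(0.49+0.37j),0.40+0.19j], [-0.49-0.83j,(-0.68+0.52j),-0.40+0.47j]] + [[(-0.22-0.61j), 0.56-0.13j, 0.42-0.01j], [(-0.48-0.49j), 0.49-0.37j, (0.4-0.19j)], [(-0.49+0.83j), (-0.68-0.52j), (-0.4-0.47j)]] + [[(-0.03+0j),  (0.03-0j),  -0.01-0.00j], [0.18-0.00j,  -0.14+0.00j,  0.05+0.00j], [(-0.26+0j),  0.20-0.00j,  -0.08-0.00j]]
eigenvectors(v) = [[(-0.3-0.37j), -0.30+0.37j, (0.11+0j)], [-0.13-0.49j, -0.13+0.49j, (-0.56+0j)], [0.71+0.00j, 0.71-0.00j, 0.82+0.00j]]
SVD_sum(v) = [[0.10, 1.07, 0.85], [0.08, 0.88, 0.70], [-0.11, -1.2, -0.96]] + [[-0.57, 0.01, 0.05],[-0.87, 0.02, 0.07],[-1.14, 0.03, 0.10]] + [[-0.01, 0.07, -0.08], [0.0, -0.06, 0.08], [-0.0, 0.01, -0.02]]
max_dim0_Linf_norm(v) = 1.25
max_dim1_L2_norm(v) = 1.92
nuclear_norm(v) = 4.04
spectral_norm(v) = 2.35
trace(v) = -0.51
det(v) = -0.52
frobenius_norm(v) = 2.82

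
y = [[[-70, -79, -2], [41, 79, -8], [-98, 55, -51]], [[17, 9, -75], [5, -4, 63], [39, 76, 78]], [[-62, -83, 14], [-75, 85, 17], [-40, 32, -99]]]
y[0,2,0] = -98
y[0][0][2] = -2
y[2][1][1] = 85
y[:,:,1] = [[-79, 79, 55], [9, -4, 76], [-83, 85, 32]]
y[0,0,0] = -70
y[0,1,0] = 41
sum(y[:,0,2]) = -63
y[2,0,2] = 14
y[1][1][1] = -4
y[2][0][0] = -62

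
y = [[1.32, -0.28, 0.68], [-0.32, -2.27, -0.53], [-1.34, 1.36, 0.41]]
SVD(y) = [[-0.19, 0.74, 0.65], [-0.76, -0.53, 0.38], [0.62, -0.42, 0.66]] @ diag([2.805244276344287, 1.859903655010028, 0.5514190277075626]) @ [[-0.30, 0.93, 0.19], [0.92, 0.23, 0.33], [-0.26, -0.27, 0.93]]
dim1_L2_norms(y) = [1.51, 2.35, 1.95]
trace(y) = -0.54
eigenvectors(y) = [[-0.31-0.47j, (-0.31+0.47j), -0.16+0.00j], [-0.09+0.07j, -0.09-0.07j, (-0.9+0j)], [(0.82+0j), 0.82-0.00j, (0.41+0j)]]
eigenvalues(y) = [(0.77+0.88j), (0.77-0.88j), (-2.09+0j)]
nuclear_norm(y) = 5.22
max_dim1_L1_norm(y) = 3.12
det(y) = -2.88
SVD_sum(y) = [[0.16, -0.5, -0.1], [0.64, -1.99, -0.4], [-0.53, 1.64, 0.33]] + [[1.25, 0.31, 0.45], [-0.9, -0.23, -0.32], [-0.72, -0.18, -0.26]] + [[-0.09,-0.1,0.33], [-0.06,-0.06,0.19], [-0.1,-0.1,0.34]]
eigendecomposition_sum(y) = [[0.69+0.15j, 0.05-0.18j, (0.37-0.35j)],  [0.02-0.15j, -0.04-0.01j, (-0.08-0.07j)],  [(-0.75+0.71j), 0.18+0.21j, 0.12+0.74j]] + [[0.69-0.15j, 0.05+0.18j, 0.37+0.35j], [(0.02+0.15j), -0.04+0.01j, -0.08+0.07j], [(-0.75-0.71j), 0.18-0.21j, (0.12-0.74j)]] + [[(-0.06-0j), (-0.38-0j), (-0.06-0j)],[-0.35-0.00j, (-2.19-0j), (-0.37-0j)],[(0.16+0j), 0.99+0.00j, (0.17+0j)]]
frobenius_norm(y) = 3.41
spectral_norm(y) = 2.81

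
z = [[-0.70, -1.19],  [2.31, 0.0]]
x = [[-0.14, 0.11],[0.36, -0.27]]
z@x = [[-0.33, 0.24], [-0.32, 0.25]]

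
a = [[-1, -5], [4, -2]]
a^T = [[-1, 4], [-5, -2]]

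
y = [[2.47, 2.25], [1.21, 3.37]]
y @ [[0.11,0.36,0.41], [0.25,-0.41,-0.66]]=[[0.83, -0.03, -0.47], [0.98, -0.95, -1.73]]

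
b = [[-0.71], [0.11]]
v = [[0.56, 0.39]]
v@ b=[[-0.35]]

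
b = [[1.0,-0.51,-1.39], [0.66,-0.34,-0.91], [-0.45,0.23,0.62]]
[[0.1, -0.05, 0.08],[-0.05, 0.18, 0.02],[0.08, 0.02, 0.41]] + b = [[1.10, -0.56, -1.31], [0.61, -0.16, -0.89], [-0.37, 0.25, 1.03]]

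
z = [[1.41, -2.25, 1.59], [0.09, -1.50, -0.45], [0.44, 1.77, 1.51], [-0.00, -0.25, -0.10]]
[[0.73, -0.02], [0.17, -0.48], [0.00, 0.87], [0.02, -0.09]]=z @ [[0.25, 0.18], [-0.12, 0.27], [0.07, 0.21]]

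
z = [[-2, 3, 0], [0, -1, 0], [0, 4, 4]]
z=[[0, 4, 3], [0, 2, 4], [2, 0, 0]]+[[-2, -1, -3], [0, -3, -4], [-2, 4, 4]]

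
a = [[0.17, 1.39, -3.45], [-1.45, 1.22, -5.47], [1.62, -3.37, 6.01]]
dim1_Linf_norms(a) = [3.45, 5.47, 6.01]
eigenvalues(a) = [7.49, 1.23, -1.32]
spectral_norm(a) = 9.74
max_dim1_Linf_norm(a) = 6.01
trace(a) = 7.40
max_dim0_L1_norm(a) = 14.93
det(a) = -12.13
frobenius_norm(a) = 9.87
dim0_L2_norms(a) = [2.18, 3.84, 8.83]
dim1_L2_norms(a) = [3.72, 5.79, 7.08]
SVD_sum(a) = [[-0.72, 1.36, -3.27],[-1.14, 2.14, -5.16],[1.41, -2.64, 6.36]] + [[0.01,0.09,0.03], [-0.15,-0.93,-0.35], [-0.11,-0.71,-0.27]] + [[0.88, -0.06, -0.22], [-0.16, 0.01, 0.04], [0.32, -0.02, -0.08]]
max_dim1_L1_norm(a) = 11.0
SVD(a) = [[0.37, -0.08, 0.93],[0.58, 0.79, -0.17],[-0.72, 0.60, 0.34]] @ diag([9.741827336567539, 1.269166530646854, 0.9811811565614118]) @ [[-0.2, 0.38, -0.9], [-0.15, -0.92, -0.35], [0.97, -0.06, -0.24]]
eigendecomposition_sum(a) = [[-1.25, 1.86, -3.97], [-1.50, 2.23, -4.76], [2.04, -3.05, 6.51]] + [[1.43,-0.38,0.59], [0.15,-0.04,0.06], [-0.38,0.1,-0.16]] + [[-0.01,-0.08,-0.07], [-0.10,-0.97,-0.77], [-0.05,-0.43,-0.34]]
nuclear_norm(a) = 11.99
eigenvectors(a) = [[0.44, 0.96, 0.08], [0.53, 0.1, 0.91], [-0.72, -0.26, 0.40]]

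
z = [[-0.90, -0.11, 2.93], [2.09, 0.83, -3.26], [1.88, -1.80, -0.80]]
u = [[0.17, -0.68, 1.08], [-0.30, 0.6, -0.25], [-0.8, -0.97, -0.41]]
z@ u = [[-2.46,-2.30,-2.15],  [2.71,2.24,3.39],  [1.50,-1.58,2.81]]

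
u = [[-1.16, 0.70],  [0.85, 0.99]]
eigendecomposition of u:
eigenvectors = [[-0.94, -0.28], [0.33, -0.96]]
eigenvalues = [-1.41, 1.24]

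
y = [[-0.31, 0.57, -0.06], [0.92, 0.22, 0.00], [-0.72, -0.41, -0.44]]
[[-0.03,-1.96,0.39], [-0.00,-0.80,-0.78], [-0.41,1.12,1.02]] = y@ [[-0.01, -0.06, -0.87],[0.04, -3.40, 0.1],[0.92, 0.73, -0.98]]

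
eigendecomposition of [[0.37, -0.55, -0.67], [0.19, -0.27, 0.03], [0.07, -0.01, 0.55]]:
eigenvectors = [[(0.74+0j), (0.93+0j), 0.93-0.00j], [(0.67+0j), (0.25-0.07j), (0.25+0.07j)], [(-0.07+0j), (-0.19-0.16j), (-0.19+0.16j)]]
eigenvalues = [(-0.06+0j), (0.36+0.16j), (0.36-0.16j)]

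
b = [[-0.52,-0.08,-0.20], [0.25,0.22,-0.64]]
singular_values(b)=[0.72, 0.56]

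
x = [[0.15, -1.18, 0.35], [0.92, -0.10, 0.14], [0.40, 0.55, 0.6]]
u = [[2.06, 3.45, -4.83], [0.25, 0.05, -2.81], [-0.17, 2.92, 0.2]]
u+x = [[2.21, 2.27, -4.48], [1.17, -0.05, -2.67], [0.23, 3.47, 0.8]]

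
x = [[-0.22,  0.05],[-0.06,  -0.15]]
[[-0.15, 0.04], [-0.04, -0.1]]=x@[[0.67, -0.01], [-0.01, 0.67]]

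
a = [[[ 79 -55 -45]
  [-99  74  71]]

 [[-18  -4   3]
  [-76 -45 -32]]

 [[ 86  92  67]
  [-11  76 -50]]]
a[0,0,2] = -45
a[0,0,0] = 79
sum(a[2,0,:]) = 245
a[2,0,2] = 67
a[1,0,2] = 3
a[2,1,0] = -11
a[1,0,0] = -18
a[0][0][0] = 79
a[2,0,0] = 86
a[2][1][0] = -11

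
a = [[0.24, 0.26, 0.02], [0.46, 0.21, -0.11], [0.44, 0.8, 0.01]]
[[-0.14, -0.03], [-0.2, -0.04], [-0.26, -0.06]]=a @ [[-0.55, -0.11],[-0.01, -0.01],[-0.51, -0.12]]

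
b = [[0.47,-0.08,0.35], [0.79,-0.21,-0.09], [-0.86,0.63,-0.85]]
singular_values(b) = [1.59, 0.57, 0.18]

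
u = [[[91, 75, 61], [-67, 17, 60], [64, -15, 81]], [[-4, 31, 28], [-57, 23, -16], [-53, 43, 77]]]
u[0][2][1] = -15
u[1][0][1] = 31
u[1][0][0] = -4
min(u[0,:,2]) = 60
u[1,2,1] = 43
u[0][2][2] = 81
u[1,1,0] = -57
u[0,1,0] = -67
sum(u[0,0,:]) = 227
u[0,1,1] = 17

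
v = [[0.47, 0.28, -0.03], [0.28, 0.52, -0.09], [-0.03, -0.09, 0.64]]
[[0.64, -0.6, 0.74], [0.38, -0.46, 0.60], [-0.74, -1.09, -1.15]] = v@ [[1.43,-0.98,1.41], [-0.23,-0.68,0.10], [-1.12,-1.85,-1.72]]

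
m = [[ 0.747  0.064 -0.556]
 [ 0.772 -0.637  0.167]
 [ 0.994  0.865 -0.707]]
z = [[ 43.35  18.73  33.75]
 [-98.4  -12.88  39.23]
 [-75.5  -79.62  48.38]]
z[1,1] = -12.88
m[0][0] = 0.747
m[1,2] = 0.167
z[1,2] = 39.23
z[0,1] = 18.73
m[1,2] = 0.167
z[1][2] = 39.23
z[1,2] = 39.23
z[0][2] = 33.75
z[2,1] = -79.62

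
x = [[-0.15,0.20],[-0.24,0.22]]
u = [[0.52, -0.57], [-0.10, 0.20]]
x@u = [[-0.10, 0.13], [-0.15, 0.18]]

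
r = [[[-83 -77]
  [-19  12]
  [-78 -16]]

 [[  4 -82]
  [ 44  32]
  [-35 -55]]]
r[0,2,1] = -16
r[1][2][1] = -55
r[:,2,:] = [[-78, -16], [-35, -55]]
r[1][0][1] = -82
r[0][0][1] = -77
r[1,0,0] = 4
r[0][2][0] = -78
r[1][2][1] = -55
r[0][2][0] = -78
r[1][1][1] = 32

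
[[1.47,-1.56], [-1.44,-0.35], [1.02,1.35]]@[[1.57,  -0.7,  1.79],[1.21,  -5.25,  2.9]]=[[0.42,7.16,-1.89], [-2.68,2.85,-3.59], [3.23,-7.8,5.74]]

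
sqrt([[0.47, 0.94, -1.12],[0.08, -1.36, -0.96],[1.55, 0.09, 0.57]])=[[(0.98+0.1j), (0.45-0.38j), (-0.53-0.11j)], [(0.04-0.29j), (0.11+1.09j), (-0.46+0.33j)], [0.73-0.06j, 0.04+0.22j, 1.03+0.07j]]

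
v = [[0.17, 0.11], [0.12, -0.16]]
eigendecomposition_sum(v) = [[0.19, 0.06],  [0.06, 0.02]] + [[-0.02, 0.05], [0.06, -0.18]]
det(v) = -0.04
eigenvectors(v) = [[0.95, -0.29], [0.31, 0.96]]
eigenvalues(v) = [0.21, -0.2]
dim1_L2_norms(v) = [0.2, 0.2]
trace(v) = 0.01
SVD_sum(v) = [[0.16,-0.01], [0.13,-0.01]] + [[0.01, 0.12], [-0.01, -0.15]]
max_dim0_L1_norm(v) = 0.29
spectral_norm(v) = 0.21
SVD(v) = [[-0.77, -0.64], [-0.64, 0.77]] @ diag([0.20819292142305315, 0.1940507857993222]) @ [[-1.00, 0.09], [-0.09, -1.0]]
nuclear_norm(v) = 0.40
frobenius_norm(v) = 0.28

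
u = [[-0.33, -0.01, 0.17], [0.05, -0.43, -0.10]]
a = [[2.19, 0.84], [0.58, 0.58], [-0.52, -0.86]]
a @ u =[[-0.68,-0.38,0.29], [-0.16,-0.26,0.04], [0.13,0.38,-0.00]]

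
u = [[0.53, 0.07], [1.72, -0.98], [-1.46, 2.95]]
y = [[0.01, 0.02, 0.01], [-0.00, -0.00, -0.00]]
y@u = [[0.03,0.01], [0.00,0.0]]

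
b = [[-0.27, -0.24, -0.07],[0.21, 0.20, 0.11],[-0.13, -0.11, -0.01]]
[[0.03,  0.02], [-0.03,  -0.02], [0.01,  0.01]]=b@[[-0.04, -0.03], [-0.07, -0.05], [-0.1, -0.07]]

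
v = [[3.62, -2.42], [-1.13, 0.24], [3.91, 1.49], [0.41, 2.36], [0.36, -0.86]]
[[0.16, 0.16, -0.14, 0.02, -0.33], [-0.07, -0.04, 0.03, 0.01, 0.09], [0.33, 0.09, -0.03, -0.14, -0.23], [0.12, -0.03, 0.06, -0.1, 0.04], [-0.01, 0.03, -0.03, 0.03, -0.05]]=v @ [[0.07,0.03,-0.02,-0.02,-0.07], [0.04,-0.02,0.03,-0.04,0.03]]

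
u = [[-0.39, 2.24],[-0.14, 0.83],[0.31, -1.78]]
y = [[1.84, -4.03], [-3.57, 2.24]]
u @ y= [[-8.71, 6.59], [-3.22, 2.42], [6.92, -5.24]]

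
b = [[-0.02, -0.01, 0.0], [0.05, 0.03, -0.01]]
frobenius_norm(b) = 0.06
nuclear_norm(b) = 0.07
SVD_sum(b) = [[-0.02, -0.01, 0.00],  [0.05, 0.03, -0.01]] + [[-0.0, 0.00, -0.0], [-0.00, 0.0, -0.00]]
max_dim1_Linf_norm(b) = 0.05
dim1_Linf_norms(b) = [0.02, 0.05]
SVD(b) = [[-0.35, 0.94],[0.94, 0.35]] @ diag([0.06312640750215333, 0.003880293271400911]) @ [[0.85,0.50,-0.15], [-0.33,0.29,-0.9]]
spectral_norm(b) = 0.06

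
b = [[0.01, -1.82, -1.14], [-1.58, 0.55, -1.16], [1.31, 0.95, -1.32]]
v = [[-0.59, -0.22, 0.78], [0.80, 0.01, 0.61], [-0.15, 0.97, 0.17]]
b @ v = [[-1.29, -1.13, -1.3], [1.55, -0.77, -1.09], [0.19, -1.56, 1.38]]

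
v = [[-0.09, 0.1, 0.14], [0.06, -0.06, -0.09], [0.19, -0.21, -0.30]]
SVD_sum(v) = [[-0.09, 0.1, 0.14], [0.06, -0.06, -0.09], [0.19, -0.21, -0.3]] + [[0.0, 0.0, -0.00], [0.00, 0.0, -0.0], [-0.0, -0.00, 0.0]] + [[-0.00, 0.0, -0.00], [0.0, -0.00, 0.0], [-0.00, 0.00, -0.0]]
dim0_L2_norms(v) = [0.22, 0.24, 0.34]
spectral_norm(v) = 0.47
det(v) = 0.00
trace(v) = -0.45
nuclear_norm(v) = 0.48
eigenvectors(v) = [[0.41, -0.66, -0.43], [-0.26, 0.35, -0.85], [-0.87, -0.67, 0.32]]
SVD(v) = [[-0.41,  -0.22,  0.88], [0.26,  -0.96,  -0.12], [0.87,  0.18,  0.45]] @ diag([0.4724196071054333, 0.004170947362087309, 0.0015225046636102655]) @ [[0.46, -0.51, -0.73], [-0.67, -0.74, 0.09], [-0.58, 0.45, -0.68]]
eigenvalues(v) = [-0.45, -0.0, 0.0]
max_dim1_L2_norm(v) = 0.41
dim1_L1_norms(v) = [0.33, 0.21, 0.7]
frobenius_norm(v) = 0.47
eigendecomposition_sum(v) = [[-0.09, 0.10, 0.14],[0.06, -0.06, -0.09],[0.19, -0.21, -0.3]] + [[-0.0, 0.0, -0.00], [0.0, -0.00, 0.00], [-0.00, 0.0, -0.00]] + [[0.00, 0.0, -0.00], [0.00, 0.00, -0.0], [-0.00, -0.0, 0.00]]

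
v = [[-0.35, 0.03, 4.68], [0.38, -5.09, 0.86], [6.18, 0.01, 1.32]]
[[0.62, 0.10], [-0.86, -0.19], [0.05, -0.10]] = v @[[-0.02, -0.02], [0.19, 0.04], [0.13, 0.02]]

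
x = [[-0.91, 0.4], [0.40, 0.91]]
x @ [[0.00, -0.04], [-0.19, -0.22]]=[[-0.08, -0.05], [-0.17, -0.22]]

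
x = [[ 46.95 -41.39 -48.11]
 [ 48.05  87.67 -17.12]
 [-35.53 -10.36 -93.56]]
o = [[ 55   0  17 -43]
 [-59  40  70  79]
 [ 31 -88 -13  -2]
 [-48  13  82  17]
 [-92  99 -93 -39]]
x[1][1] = 87.67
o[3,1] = 13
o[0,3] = -43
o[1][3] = 79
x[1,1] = 87.67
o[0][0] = 55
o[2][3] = -2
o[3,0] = -48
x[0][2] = -48.11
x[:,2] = [-48.11, -17.12, -93.56]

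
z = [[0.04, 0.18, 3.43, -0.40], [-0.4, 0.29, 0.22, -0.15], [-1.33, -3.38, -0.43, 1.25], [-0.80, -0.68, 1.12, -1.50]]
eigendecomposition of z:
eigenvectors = [[(-0.76+0j), -0.76-0.00j, 0.86+0.00j, (0.37+0j)], [(-0.06-0.13j), -0.06+0.13j, -0.45+0.00j, 0.13+0.00j], [0.06-0.53j, 0.06+0.53j, (0.24+0j), -0.13+0.00j], [-0.03-0.34j, (-0.03+0.34j), -0.05+0.00j, 0.91+0.00j]]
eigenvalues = [(-0.22+2.22j), (-0.22-2.22j), (0.92+0j), (-2.07+0j)]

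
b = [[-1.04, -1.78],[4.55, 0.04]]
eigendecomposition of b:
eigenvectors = [[0.10-0.52j, 0.10+0.52j], [(-0.85+0j), (-0.85-0j)]]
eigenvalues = [(-0.5+2.79j), (-0.5-2.79j)]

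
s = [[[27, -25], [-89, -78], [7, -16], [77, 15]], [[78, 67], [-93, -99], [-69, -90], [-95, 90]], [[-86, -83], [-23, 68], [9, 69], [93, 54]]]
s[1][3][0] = -95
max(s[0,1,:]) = -78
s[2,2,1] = 69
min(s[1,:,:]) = -99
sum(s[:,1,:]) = -314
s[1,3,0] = -95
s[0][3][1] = 15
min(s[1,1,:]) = -99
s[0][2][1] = -16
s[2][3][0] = 93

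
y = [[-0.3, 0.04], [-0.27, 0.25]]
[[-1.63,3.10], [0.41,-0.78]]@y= [[-0.35, 0.71], [0.09, -0.18]]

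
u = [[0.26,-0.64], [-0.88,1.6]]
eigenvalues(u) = [-0.08, 1.94]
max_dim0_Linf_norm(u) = 1.6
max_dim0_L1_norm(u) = 2.24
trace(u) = 1.86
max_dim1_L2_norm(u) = 1.83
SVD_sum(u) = [[0.32, -0.61], [-0.86, 1.61]] + [[-0.06,  -0.03], [-0.02,  -0.01]]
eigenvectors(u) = [[-0.89, 0.36], [-0.46, -0.93]]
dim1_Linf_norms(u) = [0.64, 1.6]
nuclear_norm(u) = 2.03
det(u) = -0.15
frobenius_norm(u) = 1.95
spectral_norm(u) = 1.95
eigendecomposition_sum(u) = [[-0.06, -0.02],[-0.03, -0.01]] + [[0.32, -0.62], [-0.85, 1.61]]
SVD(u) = [[-0.35, 0.94], [0.94, 0.35]] @ diag([1.950873339423347, 0.0754533864528132]) @ [[-0.47,  0.88], [-0.88,  -0.47]]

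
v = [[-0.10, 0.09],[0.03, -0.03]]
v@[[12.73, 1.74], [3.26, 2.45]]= [[-0.98, 0.05],[0.28, -0.02]]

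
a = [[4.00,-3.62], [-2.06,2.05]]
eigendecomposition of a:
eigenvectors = [[0.88, 0.68], [-0.47, 0.73]]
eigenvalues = [5.92, 0.13]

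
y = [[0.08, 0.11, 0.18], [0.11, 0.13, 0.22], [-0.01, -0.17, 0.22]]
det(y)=-0.001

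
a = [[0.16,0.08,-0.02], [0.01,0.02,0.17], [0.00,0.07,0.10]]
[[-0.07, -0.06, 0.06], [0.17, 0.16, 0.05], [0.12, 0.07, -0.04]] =a @ [[-0.5, -0.04, 0.94], [0.35, -0.37, -1.02], [1.0, 1.0, 0.34]]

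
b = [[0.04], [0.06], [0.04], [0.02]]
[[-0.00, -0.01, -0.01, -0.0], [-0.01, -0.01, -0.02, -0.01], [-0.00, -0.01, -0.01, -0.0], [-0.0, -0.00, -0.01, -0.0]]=b@[[-0.09, -0.16, -0.31, -0.11]]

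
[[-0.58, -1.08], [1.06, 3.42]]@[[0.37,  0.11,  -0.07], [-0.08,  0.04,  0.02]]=[[-0.13, -0.11, 0.02], [0.12, 0.25, -0.01]]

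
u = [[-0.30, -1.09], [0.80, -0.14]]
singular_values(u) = [1.14, 0.8]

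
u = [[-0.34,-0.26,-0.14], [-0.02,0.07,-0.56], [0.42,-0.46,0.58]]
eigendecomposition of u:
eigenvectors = [[0.02+0.00j, 0.74+0.00j, (0.74-0j)], [(-0.56+0j), 0.01-0.52j, 0.01+0.52j], [(0.83+0j), (-0.25-0.34j), (-0.25+0.34j)]]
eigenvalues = [(0.9+0j), (-0.3+0.25j), (-0.3-0.25j)]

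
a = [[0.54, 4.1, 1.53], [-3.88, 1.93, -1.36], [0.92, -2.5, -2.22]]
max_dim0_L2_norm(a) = 5.18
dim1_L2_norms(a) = [4.41, 4.54, 3.47]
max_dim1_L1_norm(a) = 7.17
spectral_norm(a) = 5.71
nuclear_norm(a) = 11.26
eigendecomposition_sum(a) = [[(0.16+2.08j), 1.82-0.37j, 0.18+0.86j], [(-1.96+0.81j), 0.93+1.64j, -0.77+0.45j], [(0.73-0.72j), (-0.72-0.57j), 0.26-0.34j]] + [[0.16-2.08j,1.82+0.37j,0.18-0.86j],  [(-1.96-0.81j),(0.93-1.64j),(-0.77-0.45j)],  [(0.73+0.72j),-0.72+0.57j,(0.26+0.34j)]] + [[0.23+0.00j, 0.45+0.00j, 1.16+0.00j], [(0.03+0j), 0.07+0.00j, 0.18+0.00j], [(-0.54-0j), -1.06-0.00j, (-2.74-0j)]]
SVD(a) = [[0.69, -0.44, 0.58],[0.46, 0.88, 0.12],[-0.56, 0.19, 0.81]] @ diag([5.714392892132571, 4.196209513921648, 1.3541564125381491]) @ [[-0.34,  0.89,  0.29],[-0.83,  -0.14,  -0.54],[0.45,  0.43,  -0.79]]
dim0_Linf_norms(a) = [3.88, 4.1, 2.22]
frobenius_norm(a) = 7.22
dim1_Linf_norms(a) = [4.1, 3.88, 2.5]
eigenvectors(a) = [[0.21-0.63j, (0.21+0.63j), -0.39+0.00j],[(0.67+0j), (0.67-0j), (-0.06+0j)],[(-0.3+0.12j), -0.30-0.12j, (0.92+0j)]]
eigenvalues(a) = [(1.35+3.38j), (1.35-3.38j), (-2.45+0j)]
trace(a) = 0.25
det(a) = -32.47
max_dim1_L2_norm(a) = 4.54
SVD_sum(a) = [[-1.33, 3.51, 1.14], [-0.90, 2.37, 0.77], [1.09, -2.86, -0.93]] + [[1.52, 0.25, 1.0], [-3.05, -0.51, -2.01], [-0.65, -0.11, -0.43]] + [[0.35, 0.33, -0.62],[0.07, 0.07, -0.12],[0.49, 0.47, -0.86]]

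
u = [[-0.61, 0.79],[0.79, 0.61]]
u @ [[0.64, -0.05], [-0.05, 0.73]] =[[-0.43, 0.61], [0.48, 0.41]]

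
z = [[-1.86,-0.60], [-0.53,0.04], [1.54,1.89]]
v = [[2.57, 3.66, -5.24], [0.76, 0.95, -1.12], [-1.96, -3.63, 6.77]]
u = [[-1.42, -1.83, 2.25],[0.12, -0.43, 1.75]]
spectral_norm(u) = 3.56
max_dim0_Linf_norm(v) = 6.77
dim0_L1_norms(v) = [5.29, 8.24, 13.13]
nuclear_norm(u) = 4.58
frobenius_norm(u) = 3.70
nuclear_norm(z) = 3.96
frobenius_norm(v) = 10.63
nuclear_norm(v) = 11.56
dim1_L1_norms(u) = [5.5, 2.3]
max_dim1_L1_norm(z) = 3.43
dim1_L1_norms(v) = [11.47, 2.83, 12.36]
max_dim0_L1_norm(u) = 4.0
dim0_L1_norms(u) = [1.54, 2.26, 4.0]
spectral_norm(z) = 3.03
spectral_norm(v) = 10.59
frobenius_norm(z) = 3.17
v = z @ u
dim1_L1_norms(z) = [2.46, 0.57, 3.43]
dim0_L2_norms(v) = [3.32, 5.24, 8.63]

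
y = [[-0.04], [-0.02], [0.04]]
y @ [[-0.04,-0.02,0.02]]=[[0.0, 0.00, -0.0], [0.0, 0.00, -0.0], [-0.00, -0.0, 0.0]]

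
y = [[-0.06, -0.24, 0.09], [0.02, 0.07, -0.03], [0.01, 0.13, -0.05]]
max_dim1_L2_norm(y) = 0.26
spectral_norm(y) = 0.31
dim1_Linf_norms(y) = [0.24, 0.07, 0.13]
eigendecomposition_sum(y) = [[-0.03+0.01j, (-0.12-0.05j), 0.05+0.01j], [(0.01-0j), (0.04+0.03j), (-0.01-0.01j)], [(0.01-0.02j), 0.07-0.02j, (-0.02+0.01j)]] + [[-0.03-0.01j, (-0.12+0.05j), 0.05-0.01j], [(0.01+0j), (0.04-0.03j), -0.01+0.01j], [(0.01+0.02j), 0.07+0.02j, (-0.02-0.01j)]] + [[(-0+0j), -0.00+0.00j, (-0-0j)], [-0.00+0.00j, (-0+0j), -0.00-0.00j], [(-0.01+0j), -0.01+0.00j, -0.00-0.00j]]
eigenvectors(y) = [[-0.83+0.00j, -0.83-0.00j, (-0.3+0j)],[0.28+0.05j, (0.28-0.05j), (-0.28+0j)],[0.35-0.33j, 0.35+0.33j, (-0.91+0j)]]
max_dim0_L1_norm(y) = 0.44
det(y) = -0.00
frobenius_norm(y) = 0.31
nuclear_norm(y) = 0.33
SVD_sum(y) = [[-0.05, -0.24, 0.09], [0.02, 0.07, -0.03], [0.03, 0.13, -0.05]] + [[-0.01, 0.00, -0.0], [0.0, -0.0, 0.0], [-0.02, 0.0, -0.0]] + [[0.00, -0.0, -0.00], [0.0, -0.00, -0.00], [0.0, -0.0, -0.00]]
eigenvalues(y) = [(-0.02+0.05j), (-0.02-0.05j), (-0.01+0j)]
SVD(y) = [[-0.86, 0.4, 0.33], [0.26, -0.22, 0.94], [0.45, 0.89, 0.09]] @ diag([0.3075496350178577, 0.02004028060389392, 0.0034072208175680253]) @ [[0.2,0.92,-0.35], [-0.98,0.18,-0.08], [0.01,-0.36,-0.93]]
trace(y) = -0.04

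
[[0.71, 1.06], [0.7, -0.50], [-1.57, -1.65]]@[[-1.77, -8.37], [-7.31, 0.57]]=[[-9.01, -5.34], [2.42, -6.14], [14.84, 12.20]]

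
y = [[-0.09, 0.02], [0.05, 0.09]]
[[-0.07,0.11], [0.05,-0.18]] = y @ [[0.83, -1.51],  [0.04, -1.16]]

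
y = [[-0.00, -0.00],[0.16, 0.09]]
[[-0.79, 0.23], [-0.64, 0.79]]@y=[[0.04, 0.02],[0.13, 0.07]]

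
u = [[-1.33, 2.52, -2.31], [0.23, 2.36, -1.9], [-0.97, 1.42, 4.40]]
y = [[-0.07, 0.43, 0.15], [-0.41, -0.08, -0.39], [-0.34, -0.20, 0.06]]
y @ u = [[0.05, 1.05, 0.00], [0.91, -1.78, -0.62], [0.35, -1.24, 1.43]]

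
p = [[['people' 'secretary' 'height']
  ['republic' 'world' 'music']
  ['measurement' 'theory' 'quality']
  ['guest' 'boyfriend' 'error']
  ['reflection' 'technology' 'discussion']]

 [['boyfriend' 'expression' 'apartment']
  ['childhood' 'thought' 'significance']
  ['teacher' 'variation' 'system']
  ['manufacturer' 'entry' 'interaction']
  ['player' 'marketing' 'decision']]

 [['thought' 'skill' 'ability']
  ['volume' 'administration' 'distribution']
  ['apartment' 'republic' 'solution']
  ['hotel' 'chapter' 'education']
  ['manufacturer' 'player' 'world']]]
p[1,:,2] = ['apartment', 'significance', 'system', 'interaction', 'decision']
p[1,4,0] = 'player'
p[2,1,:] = ['volume', 'administration', 'distribution']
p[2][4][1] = 'player'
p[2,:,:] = [['thought', 'skill', 'ability'], ['volume', 'administration', 'distribution'], ['apartment', 'republic', 'solution'], ['hotel', 'chapter', 'education'], ['manufacturer', 'player', 'world']]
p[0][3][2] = 'error'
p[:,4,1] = ['technology', 'marketing', 'player']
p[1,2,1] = 'variation'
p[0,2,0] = 'measurement'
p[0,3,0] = 'guest'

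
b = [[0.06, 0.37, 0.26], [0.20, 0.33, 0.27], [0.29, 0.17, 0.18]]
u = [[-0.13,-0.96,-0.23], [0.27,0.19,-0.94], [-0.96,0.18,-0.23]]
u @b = [[-0.27,-0.4,-0.33], [-0.22,0.0,-0.05], [-0.09,-0.33,-0.24]]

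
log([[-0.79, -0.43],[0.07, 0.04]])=[[0.01+3.30j, (3.38+1.79j)], [(-0.55-0.29j), -6.52-0.16j]]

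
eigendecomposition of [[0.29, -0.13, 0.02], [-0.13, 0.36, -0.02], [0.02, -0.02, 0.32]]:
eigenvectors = [[0.6, -0.8, -0.09], [-0.78, -0.61, 0.17], [0.19, 0.03, 0.98]]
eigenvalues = [0.47, 0.19, 0.31]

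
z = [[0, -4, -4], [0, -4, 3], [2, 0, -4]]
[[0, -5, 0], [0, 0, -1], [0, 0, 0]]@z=[[0, 20, -15], [-2, 0, 4], [0, 0, 0]]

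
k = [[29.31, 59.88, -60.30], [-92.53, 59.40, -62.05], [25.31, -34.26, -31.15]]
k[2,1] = -34.26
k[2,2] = -31.15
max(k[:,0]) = 29.31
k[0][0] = 29.31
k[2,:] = [25.31, -34.26, -31.15]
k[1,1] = 59.4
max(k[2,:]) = 25.31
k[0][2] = -60.3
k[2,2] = -31.15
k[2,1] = -34.26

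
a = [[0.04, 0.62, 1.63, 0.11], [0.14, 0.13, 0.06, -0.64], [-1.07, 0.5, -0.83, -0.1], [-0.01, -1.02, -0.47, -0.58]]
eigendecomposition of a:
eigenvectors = [[(-0.74+0j), (-0.74-0j), -0.10+0.00j, (-0.45+0j)],[-0.01+0.14j, -0.01-0.14j, (-0.47+0j), -0.71+0.00j],[0.23-0.60j, (0.23+0.6j), (0.3+0j), (0.05+0j)],[(0.11+0.09j), (0.11-0.09j), (-0.82+0j), (0.55+0j)]]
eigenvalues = [(-0.48+1.18j), (-0.48-1.18j), (-1+0j), (0.71+0j)]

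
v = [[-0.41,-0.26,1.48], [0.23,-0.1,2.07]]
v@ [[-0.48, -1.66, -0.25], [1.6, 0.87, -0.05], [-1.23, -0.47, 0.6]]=[[-2.04, -0.24, 1.0],[-2.82, -1.44, 1.19]]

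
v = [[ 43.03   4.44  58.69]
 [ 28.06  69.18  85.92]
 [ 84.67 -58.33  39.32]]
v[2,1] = -58.33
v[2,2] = 39.32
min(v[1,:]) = 28.06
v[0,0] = 43.03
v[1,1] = 69.18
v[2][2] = 39.32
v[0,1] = 4.44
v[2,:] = [84.67, -58.33, 39.32]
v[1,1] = 69.18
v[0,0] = 43.03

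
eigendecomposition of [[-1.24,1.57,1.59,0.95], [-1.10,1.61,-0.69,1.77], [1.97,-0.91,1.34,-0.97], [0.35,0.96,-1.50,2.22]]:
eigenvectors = [[-0.78, 0.21, 0.57, -0.2], [-0.30, 0.58, 0.32, -0.76], [0.47, -0.33, 0.46, 0.23], [0.30, 0.72, 0.59, 0.57]]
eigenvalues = [-1.97, 3.79, 1.91, 0.2]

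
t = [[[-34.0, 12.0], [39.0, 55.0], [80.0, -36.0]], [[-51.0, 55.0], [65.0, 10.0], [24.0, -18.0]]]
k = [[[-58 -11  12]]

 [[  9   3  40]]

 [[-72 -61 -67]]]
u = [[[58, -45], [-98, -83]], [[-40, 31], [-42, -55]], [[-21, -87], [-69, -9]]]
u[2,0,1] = -87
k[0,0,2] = 12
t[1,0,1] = 55.0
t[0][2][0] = 80.0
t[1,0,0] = -51.0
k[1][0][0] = 9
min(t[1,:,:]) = -51.0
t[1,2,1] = -18.0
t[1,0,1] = 55.0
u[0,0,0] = 58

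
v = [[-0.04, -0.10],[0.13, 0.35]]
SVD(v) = [[-0.28, 0.96], [0.96, 0.28]] @ diag([0.3885786628122672, 0.0025734814998916535]) @ [[0.35, 0.94], [-0.94, 0.35]]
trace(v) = 0.31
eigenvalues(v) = [-0.0, 0.31]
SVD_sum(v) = [[-0.04, -0.1],  [0.13, 0.35]] + [[-0.00, 0.00], [-0.00, 0.0]]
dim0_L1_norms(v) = [0.17, 0.45]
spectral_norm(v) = 0.39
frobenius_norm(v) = 0.39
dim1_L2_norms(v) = [0.11, 0.37]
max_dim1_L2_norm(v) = 0.37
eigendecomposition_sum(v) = [[-0.0, -0.0], [0.00, 0.00]] + [[-0.04, -0.10],[0.13, 0.35]]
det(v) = -0.00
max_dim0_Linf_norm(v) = 0.35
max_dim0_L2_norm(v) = 0.36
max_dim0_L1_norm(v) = 0.45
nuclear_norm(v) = 0.39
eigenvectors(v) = [[-0.94, 0.27], [0.35, -0.96]]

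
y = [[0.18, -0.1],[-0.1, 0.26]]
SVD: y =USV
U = [[-0.56, 0.83], [0.83, 0.56]]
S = [0.33, 0.11]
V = [[-0.56, 0.83], [0.83, 0.56]]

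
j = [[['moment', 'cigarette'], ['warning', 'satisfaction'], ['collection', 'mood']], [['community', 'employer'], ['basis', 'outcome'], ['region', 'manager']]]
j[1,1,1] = 'outcome'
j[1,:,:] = [['community', 'employer'], ['basis', 'outcome'], ['region', 'manager']]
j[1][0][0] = 'community'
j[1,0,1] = 'employer'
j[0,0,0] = 'moment'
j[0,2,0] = 'collection'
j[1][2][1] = 'manager'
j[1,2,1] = 'manager'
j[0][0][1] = 'cigarette'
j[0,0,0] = 'moment'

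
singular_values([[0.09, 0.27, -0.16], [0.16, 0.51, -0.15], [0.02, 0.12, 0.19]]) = [0.64, 0.23, 0.0]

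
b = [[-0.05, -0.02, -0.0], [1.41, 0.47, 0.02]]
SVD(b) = [[-0.04, 1.00], [1.00, 0.04]] @ diag([1.4873767143953462, 0.0032418319675366425]) @ [[0.95, 0.32, 0.01], [0.31, -0.93, 0.22]]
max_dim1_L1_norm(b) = 1.9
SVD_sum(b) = [[-0.05, -0.02, -0.00], [1.41, 0.47, 0.02]] + [[0.00,-0.0,0.0],[0.00,-0.0,0.00]]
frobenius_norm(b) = 1.49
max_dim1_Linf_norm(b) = 1.41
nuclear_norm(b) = 1.49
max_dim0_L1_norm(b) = 1.46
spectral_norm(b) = 1.49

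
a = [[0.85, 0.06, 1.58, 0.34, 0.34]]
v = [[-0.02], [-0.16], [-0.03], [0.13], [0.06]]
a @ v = [[-0.01]]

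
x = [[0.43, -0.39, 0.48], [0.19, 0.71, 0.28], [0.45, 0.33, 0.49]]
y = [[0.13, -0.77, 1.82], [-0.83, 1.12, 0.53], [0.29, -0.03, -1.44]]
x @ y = [[0.52,-0.78,-0.12], [-0.48,0.64,0.32], [-0.07,0.01,0.29]]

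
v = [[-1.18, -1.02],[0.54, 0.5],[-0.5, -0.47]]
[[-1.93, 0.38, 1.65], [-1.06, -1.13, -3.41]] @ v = [[1.66, 1.38], [2.35, 2.12]]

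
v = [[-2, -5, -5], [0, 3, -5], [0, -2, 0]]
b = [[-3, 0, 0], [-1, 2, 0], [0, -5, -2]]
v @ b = [[11, 15, 10], [-3, 31, 10], [2, -4, 0]]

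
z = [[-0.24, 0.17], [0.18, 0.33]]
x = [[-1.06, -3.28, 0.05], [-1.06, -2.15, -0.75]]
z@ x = [[0.07, 0.42, -0.14], [-0.54, -1.30, -0.24]]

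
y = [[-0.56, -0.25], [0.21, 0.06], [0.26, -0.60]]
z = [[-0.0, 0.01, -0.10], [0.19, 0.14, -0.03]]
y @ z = [[-0.05, -0.04, 0.06], [0.01, 0.01, -0.02], [-0.11, -0.08, -0.01]]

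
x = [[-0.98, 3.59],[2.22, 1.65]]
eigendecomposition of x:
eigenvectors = [[-0.89, -0.63], [0.45, -0.78]]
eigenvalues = [-2.78, 3.45]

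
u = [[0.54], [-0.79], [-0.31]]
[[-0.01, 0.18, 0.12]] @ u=[[-0.18]]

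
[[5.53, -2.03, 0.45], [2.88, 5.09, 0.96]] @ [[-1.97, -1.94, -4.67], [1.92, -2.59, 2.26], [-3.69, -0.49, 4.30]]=[[-16.45, -5.69, -28.48], [0.56, -19.24, 2.18]]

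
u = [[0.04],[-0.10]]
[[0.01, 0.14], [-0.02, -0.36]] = u @ [[0.23,3.57]]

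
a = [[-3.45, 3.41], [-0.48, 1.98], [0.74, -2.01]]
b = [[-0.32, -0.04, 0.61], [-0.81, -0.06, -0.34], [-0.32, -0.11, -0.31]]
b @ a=[[1.57, -2.4], [2.57, -2.2], [0.93, -0.69]]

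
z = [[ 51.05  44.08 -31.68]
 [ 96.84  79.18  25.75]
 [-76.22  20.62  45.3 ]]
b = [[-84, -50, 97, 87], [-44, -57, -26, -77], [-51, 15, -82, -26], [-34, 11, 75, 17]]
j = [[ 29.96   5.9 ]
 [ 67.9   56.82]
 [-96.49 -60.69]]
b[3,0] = -34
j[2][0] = -96.49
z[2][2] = 45.3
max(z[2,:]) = 45.3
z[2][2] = 45.3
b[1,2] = -26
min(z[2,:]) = -76.22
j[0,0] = 29.96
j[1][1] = 56.82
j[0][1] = 5.9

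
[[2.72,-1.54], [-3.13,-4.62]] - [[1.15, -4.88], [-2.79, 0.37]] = [[1.57, 3.34], [-0.34, -4.99]]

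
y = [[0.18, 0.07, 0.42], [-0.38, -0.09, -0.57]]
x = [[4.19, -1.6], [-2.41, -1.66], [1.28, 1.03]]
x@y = [[1.36,  0.44,  2.67], [0.2,  -0.02,  -0.07], [-0.16,  -0.00,  -0.05]]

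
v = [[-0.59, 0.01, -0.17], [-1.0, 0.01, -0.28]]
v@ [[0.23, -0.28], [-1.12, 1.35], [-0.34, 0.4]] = [[-0.09, 0.11], [-0.15, 0.18]]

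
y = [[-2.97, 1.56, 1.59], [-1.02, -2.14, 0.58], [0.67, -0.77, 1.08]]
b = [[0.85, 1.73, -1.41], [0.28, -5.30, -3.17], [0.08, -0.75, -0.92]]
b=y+[[3.82,0.17,-3.0], [1.30,-3.16,-3.75], [-0.59,0.02,-2.0]]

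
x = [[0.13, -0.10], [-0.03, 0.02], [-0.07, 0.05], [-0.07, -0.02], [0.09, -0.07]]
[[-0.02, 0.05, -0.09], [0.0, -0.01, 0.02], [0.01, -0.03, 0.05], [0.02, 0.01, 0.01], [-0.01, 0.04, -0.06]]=x @ [[-0.21, -0.01, -0.30], [-0.09, -0.52, 0.52]]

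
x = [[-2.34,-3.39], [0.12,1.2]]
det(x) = -2.40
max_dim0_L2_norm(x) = 3.6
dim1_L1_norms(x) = [5.73, 1.32]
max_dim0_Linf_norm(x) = 3.39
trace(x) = -1.14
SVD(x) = [[-0.97, 0.25], [0.25, 0.97]] @ diag([4.254834100443193, 0.5643463278039174]) @ [[0.54,0.84], [-0.84,0.54]]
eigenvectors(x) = [[-1.0, 0.70], [0.04, -0.71]]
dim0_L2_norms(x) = [2.34, 3.6]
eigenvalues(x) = [-2.22, 1.08]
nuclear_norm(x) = 4.82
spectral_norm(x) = 4.25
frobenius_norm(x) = 4.29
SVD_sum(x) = [[-2.22, -3.47], [0.58, 0.91]] + [[-0.12, 0.08], [-0.46, 0.29]]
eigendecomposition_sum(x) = [[-2.30, -2.28], [0.08, 0.08]] + [[-0.04, -1.11], [0.04, 1.12]]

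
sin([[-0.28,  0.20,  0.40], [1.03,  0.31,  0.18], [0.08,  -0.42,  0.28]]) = [[-0.24, 0.20, 0.38], [0.99, 0.33, 0.15], [0.10, -0.39, 0.31]]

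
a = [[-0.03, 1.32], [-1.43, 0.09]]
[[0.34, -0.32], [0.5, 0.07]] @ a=[[0.45, 0.42], [-0.12, 0.67]]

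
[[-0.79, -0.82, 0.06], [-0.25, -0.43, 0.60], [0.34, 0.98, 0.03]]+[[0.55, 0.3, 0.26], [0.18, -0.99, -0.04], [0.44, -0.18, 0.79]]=[[-0.24, -0.52, 0.32], [-0.07, -1.42, 0.56], [0.78, 0.80, 0.82]]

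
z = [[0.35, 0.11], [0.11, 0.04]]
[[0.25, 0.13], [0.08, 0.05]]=z@[[0.69, 0.12], [0.12, 0.84]]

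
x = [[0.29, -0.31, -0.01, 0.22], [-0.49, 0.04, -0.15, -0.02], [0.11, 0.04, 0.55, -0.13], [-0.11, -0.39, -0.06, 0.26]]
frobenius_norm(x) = 1.03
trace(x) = 1.14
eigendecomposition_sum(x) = [[-0.02, -0.01, -0.0, 0.01], [-0.33, -0.28, -0.06, 0.19], [-0.07, -0.06, -0.01, 0.04], [-0.44, -0.37, -0.08, 0.26]] + [[-0.0,  -0.0,  -0.0,  0.00], [0.12,  0.1,  0.02,  -0.08], [0.03,  0.03,  0.01,  -0.02], [0.17,  0.14,  0.03,  -0.11]] + [[0.36, -0.25, 0.24, 0.14],[-0.3, 0.21, -0.19, -0.11],[0.03, -0.02, 0.02, 0.01],[0.19, -0.13, 0.12, 0.07]] + [[-0.05, -0.04, -0.24, 0.07],[0.02, 0.01, 0.08, -0.02],[0.12, 0.1, 0.54, -0.16],[-0.03, -0.02, -0.13, 0.04]]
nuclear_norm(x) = 1.74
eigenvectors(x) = [[-0.03, -0.02, 0.71, 0.4], [-0.59, 0.56, -0.59, -0.13], [-0.13, 0.15, 0.06, -0.88], [-0.8, 0.82, 0.37, 0.22]]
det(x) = 0.00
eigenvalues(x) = [-0.04, -0.02, 0.66, 0.54]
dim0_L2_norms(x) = [0.59, 0.5, 0.57, 0.37]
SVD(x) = [[-0.2, 0.7, -0.05, -0.68], [0.63, -0.31, 0.47, -0.54], [-0.71, -0.26, 0.65, -0.11], [0.26, 0.59, 0.60, 0.48]] @ diag([0.6935839977035155, 0.6544806421632279, 0.3903772186480172, 0.0013979713362298567]) @ [[-0.68,-0.06,-0.72,0.15], [0.4,-0.72,-0.21,0.53], [-0.61,-0.44,0.65,0.13], [0.04,-0.54,-0.16,-0.83]]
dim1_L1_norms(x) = [0.83, 0.7, 0.83, 0.82]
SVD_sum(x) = [[0.09, 0.01, 0.10, -0.02], [-0.30, -0.03, -0.31, 0.06], [0.33, 0.03, 0.35, -0.07], [-0.12, -0.01, -0.13, 0.03]] + [[0.18,-0.33,-0.1,0.24], [-0.08,0.15,0.04,-0.11], [-0.07,0.12,0.03,-0.09], [0.16,-0.28,-0.08,0.2]] + [[0.01, 0.01, -0.01, -0.00],  [-0.11, -0.08, 0.12, 0.02],  [-0.16, -0.11, 0.16, 0.03],  [-0.14, -0.1, 0.15, 0.03]] + [[-0.0, 0.00, 0.0, 0.0], [-0.00, 0.00, 0.00, 0.00], [-0.0, 0.0, 0.0, 0.00], [0.00, -0.00, -0.00, -0.0]]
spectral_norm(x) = 0.69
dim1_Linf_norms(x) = [0.31, 0.49, 0.55, 0.39]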